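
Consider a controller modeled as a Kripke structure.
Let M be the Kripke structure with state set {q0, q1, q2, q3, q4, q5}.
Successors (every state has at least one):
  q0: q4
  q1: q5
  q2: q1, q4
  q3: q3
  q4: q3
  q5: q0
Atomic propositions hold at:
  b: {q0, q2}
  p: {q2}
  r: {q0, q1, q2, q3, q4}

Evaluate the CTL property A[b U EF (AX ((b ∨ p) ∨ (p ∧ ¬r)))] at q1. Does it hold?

Yes

Sat(b ∨ p) = {q0, q2}
Sat(¬r) = {q5}
Sat(p ∧ ¬r) = ∅
Sat((b ∨ p) ∨ (p ∧ ¬r)) = {q0, q2}
Sat(AX ((b ∨ p) ∨ (p ∧ ¬r))) = {s : every successor in {q0, q2}} = {q5}
EF (AX ((b ∨ p) ∨ (p ∧ ¬r))): least fixpoint, start Z0 = {q5}, add states with some successor in Z. Z1 = {q1, q5}; Z2 = {q1, q2, q5}; fixed.
Sat(EF (AX ((b ∨ p) ∨ (p ∧ ¬r)))) = {q1, q2, q5}
A[b U EF (AX ((b ∨ p) ∨ (p ∧ ¬r)))]: least fixpoint, start Z0 = Sat(EF (AX ((b ∨ p) ∨ (p ∧ ¬r)))) = {q1, q2, q5}, add states in Sat(b) with every successor in Z. Already a fixed point.
Sat(A[b U EF (AX ((b ∨ p) ∨ (p ∧ ¬r)))]) = {q1, q2, q5}
q1 ∈ Sat(A[b U EF (AX ((b ∨ p) ∨ (p ∧ ¬r)))]) = {q1, q2, q5}, so the formula holds at q1.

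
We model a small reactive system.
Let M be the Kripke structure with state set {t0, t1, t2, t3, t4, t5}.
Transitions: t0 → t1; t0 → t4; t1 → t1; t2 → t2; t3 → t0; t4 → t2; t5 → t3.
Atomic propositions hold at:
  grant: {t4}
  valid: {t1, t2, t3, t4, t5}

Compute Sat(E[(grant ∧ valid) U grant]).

Sat(grant ∧ valid) = {t4}
E[(grant ∧ valid) U grant]: least fixpoint, start Z0 = Sat(grant) = {t4}, add states in Sat(grant ∧ valid) with some successor in Z. Already a fixed point.
Sat(E[(grant ∧ valid) U grant]) = {t4}

{t4}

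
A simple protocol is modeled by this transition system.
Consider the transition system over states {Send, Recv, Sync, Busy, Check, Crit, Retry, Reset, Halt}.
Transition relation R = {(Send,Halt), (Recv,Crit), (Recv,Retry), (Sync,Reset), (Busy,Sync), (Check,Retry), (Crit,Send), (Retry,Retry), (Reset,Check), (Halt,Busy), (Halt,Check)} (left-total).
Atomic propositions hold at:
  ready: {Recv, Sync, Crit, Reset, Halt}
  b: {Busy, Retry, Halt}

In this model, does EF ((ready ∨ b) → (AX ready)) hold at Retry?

No

Sat(ready ∨ b) = {Recv, Sync, Busy, Crit, Retry, Reset, Halt}
Sat(AX ready) = {s : every successor in {Recv, Sync, Crit, Reset, Halt}} = {Send, Sync, Busy}
Sat((ready ∨ b) → (AX ready)) = {Send, Sync, Busy, Check}
EF ((ready ∨ b) → (AX ready)): least fixpoint, start Z0 = {Send, Sync, Busy, Check}, add states with some successor in Z. Z1 = {Send, Sync, Busy, Check, Crit, Reset, Halt}; Z2 = {Send, Recv, Sync, Busy, Check, Crit, Reset, Halt}; fixed.
Sat(EF ((ready ∨ b) → (AX ready))) = {Send, Recv, Sync, Busy, Check, Crit, Reset, Halt}
Retry ∉ Sat(EF ((ready ∨ b) → (AX ready))) = {Send, Recv, Sync, Busy, Check, Crit, Reset, Halt}, so the formula does not hold at Retry.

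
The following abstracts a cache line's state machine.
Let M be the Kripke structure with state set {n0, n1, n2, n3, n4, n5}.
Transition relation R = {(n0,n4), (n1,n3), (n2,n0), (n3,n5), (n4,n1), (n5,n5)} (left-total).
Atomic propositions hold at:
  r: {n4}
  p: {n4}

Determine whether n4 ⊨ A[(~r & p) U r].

Sat(~r) = {n0, n1, n2, n3, n5}
Sat(~r & p) = ∅
A[(~r & p) U r]: least fixpoint, start Z0 = Sat(r) = {n4}, add states in Sat(~r & p) with every successor in Z. Already a fixed point.
Sat(A[(~r & p) U r]) = {n4}
n4 ∈ Sat(A[(~r & p) U r]) = {n4}, so the formula holds at n4.

Yes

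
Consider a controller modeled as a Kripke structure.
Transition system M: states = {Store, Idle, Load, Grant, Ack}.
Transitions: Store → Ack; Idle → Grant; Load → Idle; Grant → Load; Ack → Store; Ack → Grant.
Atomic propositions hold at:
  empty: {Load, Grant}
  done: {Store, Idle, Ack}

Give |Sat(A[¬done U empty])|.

Sat(¬done) = {Load, Grant}
A[¬done U empty]: least fixpoint, start Z0 = Sat(empty) = {Load, Grant}, add states in Sat(¬done) with every successor in Z. Already a fixed point.
Sat(A[¬done U empty]) = {Load, Grant}
|Sat(A[¬done U empty])| = |{Load, Grant}| = 2.

2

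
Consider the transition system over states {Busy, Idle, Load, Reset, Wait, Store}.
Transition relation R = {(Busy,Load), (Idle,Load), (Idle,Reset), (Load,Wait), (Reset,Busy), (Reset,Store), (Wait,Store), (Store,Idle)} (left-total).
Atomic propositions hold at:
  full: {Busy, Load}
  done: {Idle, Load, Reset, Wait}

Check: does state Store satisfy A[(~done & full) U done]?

No

Sat(~done) = {Busy, Store}
Sat(~done & full) = {Busy}
A[(~done & full) U done]: least fixpoint, start Z0 = Sat(done) = {Idle, Load, Reset, Wait}, add states in Sat(~done & full) with every successor in Z. Z1 = {Busy, Idle, Load, Reset, Wait}; fixed.
Sat(A[(~done & full) U done]) = {Busy, Idle, Load, Reset, Wait}
Store ∉ Sat(A[(~done & full) U done]) = {Busy, Idle, Load, Reset, Wait}, so the formula does not hold at Store.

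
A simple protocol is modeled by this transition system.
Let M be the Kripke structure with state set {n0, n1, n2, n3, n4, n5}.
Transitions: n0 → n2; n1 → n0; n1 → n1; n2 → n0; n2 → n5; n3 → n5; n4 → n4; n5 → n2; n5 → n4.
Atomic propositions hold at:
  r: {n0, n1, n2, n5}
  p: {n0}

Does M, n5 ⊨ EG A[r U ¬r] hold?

No

Sat(¬r) = {n3, n4}
A[r U ¬r]: least fixpoint, start Z0 = Sat(¬r) = {n3, n4}, add states in Sat(r) with every successor in Z. Already a fixed point.
Sat(A[r U ¬r]) = {n3, n4}
EG A[r U ¬r]: greatest fixpoint, start Z0 = {n3, n4}, keep only states in Sat with some successor in Z. Z1 = {n4}; fixed.
Sat(EG A[r U ¬r]) = {n4}
n5 ∉ Sat(EG A[r U ¬r]) = {n4}, so the formula does not hold at n5.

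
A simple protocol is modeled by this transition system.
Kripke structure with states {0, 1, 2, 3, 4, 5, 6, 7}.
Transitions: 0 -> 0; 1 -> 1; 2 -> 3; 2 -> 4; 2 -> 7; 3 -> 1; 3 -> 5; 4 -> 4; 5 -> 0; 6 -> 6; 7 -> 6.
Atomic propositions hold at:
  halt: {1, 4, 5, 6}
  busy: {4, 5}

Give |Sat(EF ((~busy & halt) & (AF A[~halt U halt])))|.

5

Sat(~busy) = {0, 1, 2, 3, 6, 7}
Sat(~busy & halt) = {1, 6}
Sat(~halt) = {0, 2, 3, 7}
A[~halt U halt]: least fixpoint, start Z0 = Sat(halt) = {1, 4, 5, 6}, add states in Sat(~halt) with every successor in Z. Z1 = {1, 3, 4, 5, 6, 7}; Z2 = {1, 2, 3, 4, 5, 6, 7}; fixed.
Sat(A[~halt U halt]) = {1, 2, 3, 4, 5, 6, 7}
AF A[~halt U halt]: least fixpoint, start Z0 = {1, 2, 3, 4, 5, 6, 7}, add states with every successor in Z. Already a fixed point.
Sat(AF A[~halt U halt]) = {1, 2, 3, 4, 5, 6, 7}
Sat((~busy & halt) & (AF A[~halt U halt])) = {1, 6}
EF ((~busy & halt) & (AF A[~halt U halt])): least fixpoint, start Z0 = {1, 6}, add states with some successor in Z. Z1 = {1, 3, 6, 7}; Z2 = {1, 2, 3, 6, 7}; fixed.
Sat(EF ((~busy & halt) & (AF A[~halt U halt]))) = {1, 2, 3, 6, 7}
|Sat(EF ((~busy & halt) & (AF A[~halt U halt])))| = |{1, 2, 3, 6, 7}| = 5.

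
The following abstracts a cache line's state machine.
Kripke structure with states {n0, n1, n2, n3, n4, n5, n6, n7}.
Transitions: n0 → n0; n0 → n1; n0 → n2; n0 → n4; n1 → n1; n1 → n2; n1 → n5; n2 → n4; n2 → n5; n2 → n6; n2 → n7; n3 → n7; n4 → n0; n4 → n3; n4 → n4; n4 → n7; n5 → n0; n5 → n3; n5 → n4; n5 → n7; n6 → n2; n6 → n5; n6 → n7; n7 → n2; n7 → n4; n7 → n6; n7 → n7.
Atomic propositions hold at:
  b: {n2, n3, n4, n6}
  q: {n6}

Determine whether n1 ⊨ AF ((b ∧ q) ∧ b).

No

Sat(b ∧ q) = {n6}
Sat((b ∧ q) ∧ b) = {n6}
AF ((b ∧ q) ∧ b): least fixpoint, start Z0 = {n6}, add states with every successor in Z. Already a fixed point.
Sat(AF ((b ∧ q) ∧ b)) = {n6}
n1 ∉ Sat(AF ((b ∧ q) ∧ b)) = {n6}, so the formula does not hold at n1.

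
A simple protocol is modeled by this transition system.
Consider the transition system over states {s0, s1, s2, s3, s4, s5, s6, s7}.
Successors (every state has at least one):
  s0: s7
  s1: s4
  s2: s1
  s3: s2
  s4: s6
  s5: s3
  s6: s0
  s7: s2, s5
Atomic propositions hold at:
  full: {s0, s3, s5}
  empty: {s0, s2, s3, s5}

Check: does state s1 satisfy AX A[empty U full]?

No

A[empty U full]: least fixpoint, start Z0 = Sat(full) = {s0, s3, s5}, add states in Sat(empty) with every successor in Z. Already a fixed point.
Sat(A[empty U full]) = {s0, s3, s5}
Sat(AX A[empty U full]) = {s : every successor in {s0, s3, s5}} = {s5, s6}
s1 ∉ Sat(AX A[empty U full]) = {s5, s6}, so the formula does not hold at s1.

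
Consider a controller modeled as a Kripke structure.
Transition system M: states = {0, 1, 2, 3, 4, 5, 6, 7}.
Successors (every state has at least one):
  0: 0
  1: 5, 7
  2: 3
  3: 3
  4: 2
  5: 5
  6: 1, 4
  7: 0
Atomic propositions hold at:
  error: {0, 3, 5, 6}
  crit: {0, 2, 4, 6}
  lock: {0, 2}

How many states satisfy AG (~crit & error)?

Sat(~crit) = {1, 3, 5, 7}
Sat(~crit & error) = {3, 5}
AG (~crit & error): greatest fixpoint, start Z0 = {3, 5}, keep only states in Sat with every successor in Z. Already a fixed point.
Sat(AG (~crit & error)) = {3, 5}
|Sat(AG (~crit & error))| = |{3, 5}| = 2.

2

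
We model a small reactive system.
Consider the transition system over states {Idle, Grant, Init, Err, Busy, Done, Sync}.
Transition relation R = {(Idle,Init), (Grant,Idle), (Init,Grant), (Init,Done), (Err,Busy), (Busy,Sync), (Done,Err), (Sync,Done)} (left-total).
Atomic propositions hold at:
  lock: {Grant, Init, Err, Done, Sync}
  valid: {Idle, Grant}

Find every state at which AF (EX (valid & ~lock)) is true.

{Grant}

Sat(~lock) = {Idle, Busy}
Sat(valid & ~lock) = {Idle}
Sat(EX (valid & ~lock)) = {s : some successor in {Idle}} = {Grant}
AF (EX (valid & ~lock)): least fixpoint, start Z0 = {Grant}, add states with every successor in Z. Already a fixed point.
Sat(AF (EX (valid & ~lock))) = {Grant}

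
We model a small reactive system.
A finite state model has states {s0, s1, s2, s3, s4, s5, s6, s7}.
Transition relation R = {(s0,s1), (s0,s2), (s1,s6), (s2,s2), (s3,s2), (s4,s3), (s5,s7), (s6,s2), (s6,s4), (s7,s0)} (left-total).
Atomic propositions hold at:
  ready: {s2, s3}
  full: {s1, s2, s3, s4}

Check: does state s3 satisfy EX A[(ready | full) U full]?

Sat(ready | full) = {s1, s2, s3, s4}
A[(ready | full) U full]: least fixpoint, start Z0 = Sat(full) = {s1, s2, s3, s4}, add states in Sat(ready | full) with every successor in Z. Already a fixed point.
Sat(A[(ready | full) U full]) = {s1, s2, s3, s4}
Sat(EX A[(ready | full) U full]) = {s : some successor in {s1, s2, s3, s4}} = {s0, s2, s3, s4, s6}
s3 ∈ Sat(EX A[(ready | full) U full]) = {s0, s2, s3, s4, s6}, so the formula holds at s3.

Yes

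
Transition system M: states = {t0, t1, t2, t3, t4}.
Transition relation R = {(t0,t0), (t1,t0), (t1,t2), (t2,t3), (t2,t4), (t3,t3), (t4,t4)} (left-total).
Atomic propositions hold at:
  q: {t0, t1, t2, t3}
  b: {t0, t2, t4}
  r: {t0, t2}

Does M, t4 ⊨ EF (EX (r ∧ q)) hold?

No

Sat(r ∧ q) = {t0, t2}
Sat(EX (r ∧ q)) = {s : some successor in {t0, t2}} = {t0, t1}
EF (EX (r ∧ q)): least fixpoint, start Z0 = {t0, t1}, add states with some successor in Z. Already a fixed point.
Sat(EF (EX (r ∧ q))) = {t0, t1}
t4 ∉ Sat(EF (EX (r ∧ q))) = {t0, t1}, so the formula does not hold at t4.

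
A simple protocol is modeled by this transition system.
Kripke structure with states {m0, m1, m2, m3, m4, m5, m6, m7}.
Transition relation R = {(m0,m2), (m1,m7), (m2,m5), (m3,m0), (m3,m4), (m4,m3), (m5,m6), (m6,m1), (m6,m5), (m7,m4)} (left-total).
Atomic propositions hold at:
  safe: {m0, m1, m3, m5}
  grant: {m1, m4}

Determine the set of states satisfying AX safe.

Sat(AX safe) = {s : every successor in {m0, m1, m3, m5}} = {m2, m4, m6}

{m2, m4, m6}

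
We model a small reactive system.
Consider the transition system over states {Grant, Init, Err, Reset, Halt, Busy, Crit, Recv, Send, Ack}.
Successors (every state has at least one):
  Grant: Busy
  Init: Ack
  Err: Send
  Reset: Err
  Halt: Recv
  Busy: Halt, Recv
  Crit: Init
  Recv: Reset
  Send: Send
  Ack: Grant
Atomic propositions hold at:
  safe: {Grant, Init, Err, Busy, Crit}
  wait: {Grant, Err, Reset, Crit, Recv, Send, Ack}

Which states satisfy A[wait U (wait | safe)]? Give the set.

Sat(wait | safe) = {Grant, Init, Err, Reset, Busy, Crit, Recv, Send, Ack}
A[wait U (wait | safe)]: least fixpoint, start Z0 = Sat((wait | safe)) = {Grant, Init, Err, Reset, Busy, Crit, Recv, Send, Ack}, add states in Sat(wait) with every successor in Z. Already a fixed point.
Sat(A[wait U (wait | safe)]) = {Grant, Init, Err, Reset, Busy, Crit, Recv, Send, Ack}

{Grant, Init, Err, Reset, Busy, Crit, Recv, Send, Ack}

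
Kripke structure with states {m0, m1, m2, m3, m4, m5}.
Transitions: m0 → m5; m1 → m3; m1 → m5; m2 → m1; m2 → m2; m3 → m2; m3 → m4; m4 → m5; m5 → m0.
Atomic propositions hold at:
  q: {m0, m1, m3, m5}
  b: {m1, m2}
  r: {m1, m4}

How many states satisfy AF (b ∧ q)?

Sat(b ∧ q) = {m1}
AF (b ∧ q): least fixpoint, start Z0 = {m1}, add states with every successor in Z. Already a fixed point.
Sat(AF (b ∧ q)) = {m1}
|Sat(AF (b ∧ q))| = |{m1}| = 1.

1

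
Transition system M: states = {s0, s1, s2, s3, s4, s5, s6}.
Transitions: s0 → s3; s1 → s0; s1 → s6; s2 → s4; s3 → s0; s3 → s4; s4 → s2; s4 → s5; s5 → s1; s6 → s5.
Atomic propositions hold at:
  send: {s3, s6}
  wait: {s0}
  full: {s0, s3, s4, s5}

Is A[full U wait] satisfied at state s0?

A[full U wait]: least fixpoint, start Z0 = Sat(wait) = {s0}, add states in Sat(full) with every successor in Z. Already a fixed point.
Sat(A[full U wait]) = {s0}
s0 ∈ Sat(A[full U wait]) = {s0}, so the formula holds at s0.

Yes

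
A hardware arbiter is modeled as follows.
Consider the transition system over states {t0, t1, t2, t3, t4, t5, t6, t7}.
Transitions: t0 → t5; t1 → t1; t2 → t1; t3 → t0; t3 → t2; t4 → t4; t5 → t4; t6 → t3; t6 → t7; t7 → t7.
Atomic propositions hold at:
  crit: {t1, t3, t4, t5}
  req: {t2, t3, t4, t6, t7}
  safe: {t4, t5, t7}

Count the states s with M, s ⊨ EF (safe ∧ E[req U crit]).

5

E[req U crit]: least fixpoint, start Z0 = Sat(crit) = {t1, t3, t4, t5}, add states in Sat(req) with some successor in Z. Z1 = {t1, t2, t3, t4, t5, t6}; fixed.
Sat(E[req U crit]) = {t1, t2, t3, t4, t5, t6}
Sat(safe ∧ E[req U crit]) = {t4, t5}
EF (safe ∧ E[req U crit]): least fixpoint, start Z0 = {t4, t5}, add states with some successor in Z. Z1 = {t0, t4, t5}; Z2 = {t0, t3, t4, t5}; Z3 = {t0, t3, t4, t5, t6}; fixed.
Sat(EF (safe ∧ E[req U crit])) = {t0, t3, t4, t5, t6}
|Sat(EF (safe ∧ E[req U crit]))| = |{t0, t3, t4, t5, t6}| = 5.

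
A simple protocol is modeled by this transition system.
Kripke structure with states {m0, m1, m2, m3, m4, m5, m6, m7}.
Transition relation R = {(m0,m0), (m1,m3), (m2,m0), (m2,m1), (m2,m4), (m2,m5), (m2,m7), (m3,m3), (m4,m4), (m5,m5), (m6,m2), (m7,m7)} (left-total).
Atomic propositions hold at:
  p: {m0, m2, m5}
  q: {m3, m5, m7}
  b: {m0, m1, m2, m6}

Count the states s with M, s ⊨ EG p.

3

EG p: greatest fixpoint, start Z0 = {m0, m2, m5}, keep only states in Sat with some successor in Z. Already a fixed point.
Sat(EG p) = {m0, m2, m5}
|Sat(EG p)| = |{m0, m2, m5}| = 3.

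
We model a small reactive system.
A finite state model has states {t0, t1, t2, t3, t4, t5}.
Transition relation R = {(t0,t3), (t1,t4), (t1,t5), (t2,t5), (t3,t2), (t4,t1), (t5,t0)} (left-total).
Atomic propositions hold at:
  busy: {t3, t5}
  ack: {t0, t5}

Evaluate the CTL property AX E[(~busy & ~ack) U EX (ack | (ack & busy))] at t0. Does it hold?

Sat(~busy) = {t0, t1, t2, t4}
Sat(~ack) = {t1, t2, t3, t4}
Sat(~busy & ~ack) = {t1, t2, t4}
Sat(ack & busy) = {t5}
Sat(ack | (ack & busy)) = {t0, t5}
Sat(EX (ack | (ack & busy))) = {s : some successor in {t0, t5}} = {t1, t2, t5}
E[(~busy & ~ack) U EX (ack | (ack & busy))]: least fixpoint, start Z0 = Sat(EX (ack | (ack & busy))) = {t1, t2, t5}, add states in Sat(~busy & ~ack) with some successor in Z. Z1 = {t1, t2, t4, t5}; fixed.
Sat(E[(~busy & ~ack) U EX (ack | (ack & busy))]) = {t1, t2, t4, t5}
Sat(AX E[(~busy & ~ack) U EX (ack | (ack & busy))]) = {s : every successor in {t1, t2, t4, t5}} = {t1, t2, t3, t4}
t0 ∉ Sat(AX E[(~busy & ~ack) U EX (ack | (ack & busy))]) = {t1, t2, t3, t4}, so the formula does not hold at t0.

No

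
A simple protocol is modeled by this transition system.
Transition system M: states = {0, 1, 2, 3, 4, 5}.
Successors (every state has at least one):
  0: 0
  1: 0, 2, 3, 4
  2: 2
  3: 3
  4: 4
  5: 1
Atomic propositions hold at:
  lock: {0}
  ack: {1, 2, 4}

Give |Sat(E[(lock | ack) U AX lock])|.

Sat(lock | ack) = {0, 1, 2, 4}
Sat(AX lock) = {s : every successor in {0}} = {0}
E[(lock | ack) U AX lock]: least fixpoint, start Z0 = Sat(AX lock) = {0}, add states in Sat(lock | ack) with some successor in Z. Z1 = {0, 1}; fixed.
Sat(E[(lock | ack) U AX lock]) = {0, 1}
|Sat(E[(lock | ack) U AX lock])| = |{0, 1}| = 2.

2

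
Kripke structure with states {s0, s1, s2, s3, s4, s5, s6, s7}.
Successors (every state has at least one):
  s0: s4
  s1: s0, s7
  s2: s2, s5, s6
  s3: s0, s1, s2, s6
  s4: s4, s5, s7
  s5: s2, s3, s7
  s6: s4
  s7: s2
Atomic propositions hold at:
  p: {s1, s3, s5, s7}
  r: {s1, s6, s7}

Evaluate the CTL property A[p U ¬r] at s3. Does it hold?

Yes

Sat(¬r) = {s0, s2, s3, s4, s5}
A[p U ¬r]: least fixpoint, start Z0 = Sat(¬r) = {s0, s2, s3, s4, s5}, add states in Sat(p) with every successor in Z. Z1 = {s0, s2, s3, s4, s5, s7}; Z2 = {s0, s1, s2, s3, s4, s5, s7}; fixed.
Sat(A[p U ¬r]) = {s0, s1, s2, s3, s4, s5, s7}
s3 ∈ Sat(A[p U ¬r]) = {s0, s1, s2, s3, s4, s5, s7}, so the formula holds at s3.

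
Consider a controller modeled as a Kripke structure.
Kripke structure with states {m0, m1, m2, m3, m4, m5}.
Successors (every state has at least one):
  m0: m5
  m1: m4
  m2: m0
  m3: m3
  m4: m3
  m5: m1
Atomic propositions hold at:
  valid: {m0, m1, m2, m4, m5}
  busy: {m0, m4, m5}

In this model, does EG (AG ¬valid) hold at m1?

No

Sat(¬valid) = {m3}
AG ¬valid: greatest fixpoint, start Z0 = {m3}, keep only states in Sat with every successor in Z. Already a fixed point.
Sat(AG ¬valid) = {m3}
EG (AG ¬valid): greatest fixpoint, start Z0 = {m3}, keep only states in Sat with some successor in Z. Already a fixed point.
Sat(EG (AG ¬valid)) = {m3}
m1 ∉ Sat(EG (AG ¬valid)) = {m3}, so the formula does not hold at m1.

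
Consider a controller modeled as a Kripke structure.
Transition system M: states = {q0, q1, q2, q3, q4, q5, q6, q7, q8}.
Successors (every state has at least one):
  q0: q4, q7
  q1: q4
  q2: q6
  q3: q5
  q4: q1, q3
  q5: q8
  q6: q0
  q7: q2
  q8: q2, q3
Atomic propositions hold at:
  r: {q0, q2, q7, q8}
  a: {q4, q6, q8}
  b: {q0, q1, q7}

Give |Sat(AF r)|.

7

AF r: least fixpoint, start Z0 = {q0, q2, q7, q8}, add states with every successor in Z. Z1 = {q0, q2, q5, q6, q7, q8}; Z2 = {q0, q2, q3, q5, q6, q7, q8}; fixed.
Sat(AF r) = {q0, q2, q3, q5, q6, q7, q8}
|Sat(AF r)| = |{q0, q2, q3, q5, q6, q7, q8}| = 7.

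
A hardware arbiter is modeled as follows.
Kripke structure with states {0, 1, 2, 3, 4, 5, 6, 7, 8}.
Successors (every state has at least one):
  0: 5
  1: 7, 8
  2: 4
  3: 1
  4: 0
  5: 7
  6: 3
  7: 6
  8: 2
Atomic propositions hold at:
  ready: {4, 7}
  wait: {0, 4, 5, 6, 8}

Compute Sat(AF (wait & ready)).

Sat(wait & ready) = {4}
AF (wait & ready): least fixpoint, start Z0 = {4}, add states with every successor in Z. Z1 = {2, 4}; Z2 = {2, 4, 8}; fixed.
Sat(AF (wait & ready)) = {2, 4, 8}

{2, 4, 8}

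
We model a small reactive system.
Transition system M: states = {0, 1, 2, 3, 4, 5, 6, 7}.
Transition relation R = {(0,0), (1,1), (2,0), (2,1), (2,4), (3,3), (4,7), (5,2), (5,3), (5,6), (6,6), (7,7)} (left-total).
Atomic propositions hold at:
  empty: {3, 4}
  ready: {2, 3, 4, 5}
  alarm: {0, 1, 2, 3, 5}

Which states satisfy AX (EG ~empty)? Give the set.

{0, 1, 4, 6, 7}

Sat(~empty) = {0, 1, 2, 5, 6, 7}
EG ~empty: greatest fixpoint, start Z0 = {0, 1, 2, 5, 6, 7}, keep only states in Sat with some successor in Z. Already a fixed point.
Sat(EG ~empty) = {0, 1, 2, 5, 6, 7}
Sat(AX (EG ~empty)) = {s : every successor in {0, 1, 2, 5, 6, 7}} = {0, 1, 4, 6, 7}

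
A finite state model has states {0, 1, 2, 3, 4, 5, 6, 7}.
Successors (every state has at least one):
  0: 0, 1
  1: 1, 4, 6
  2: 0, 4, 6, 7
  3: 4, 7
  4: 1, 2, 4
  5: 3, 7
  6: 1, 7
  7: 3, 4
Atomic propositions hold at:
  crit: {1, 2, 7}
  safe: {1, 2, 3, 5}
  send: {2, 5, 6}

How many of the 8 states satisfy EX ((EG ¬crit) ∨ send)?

7

Sat(¬crit) = {0, 3, 4, 5, 6}
EG ¬crit: greatest fixpoint, start Z0 = {0, 3, 4, 5, 6}, keep only states in Sat with some successor in Z. Z1 = {0, 3, 4, 5}; fixed.
Sat(EG ¬crit) = {0, 3, 4, 5}
Sat((EG ¬crit) ∨ send) = {0, 2, 3, 4, 5, 6}
Sat(EX ((EG ¬crit) ∨ send)) = {s : some successor in {0, 2, 3, 4, 5, 6}} = {0, 1, 2, 3, 4, 5, 7}
|Sat(EX ((EG ¬crit) ∨ send))| = |{0, 1, 2, 3, 4, 5, 7}| = 7.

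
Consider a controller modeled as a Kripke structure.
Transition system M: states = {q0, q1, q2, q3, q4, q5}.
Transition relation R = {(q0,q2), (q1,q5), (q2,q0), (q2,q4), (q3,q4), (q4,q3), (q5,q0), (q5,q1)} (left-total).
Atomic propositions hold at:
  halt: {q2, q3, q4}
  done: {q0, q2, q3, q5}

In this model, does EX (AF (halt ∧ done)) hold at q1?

No

Sat(halt ∧ done) = {q2, q3}
AF (halt ∧ done): least fixpoint, start Z0 = {q2, q3}, add states with every successor in Z. Z1 = {q0, q2, q3, q4}; fixed.
Sat(AF (halt ∧ done)) = {q0, q2, q3, q4}
Sat(EX (AF (halt ∧ done))) = {s : some successor in {q0, q2, q3, q4}} = {q0, q2, q3, q4, q5}
q1 ∉ Sat(EX (AF (halt ∧ done))) = {q0, q2, q3, q4, q5}, so the formula does not hold at q1.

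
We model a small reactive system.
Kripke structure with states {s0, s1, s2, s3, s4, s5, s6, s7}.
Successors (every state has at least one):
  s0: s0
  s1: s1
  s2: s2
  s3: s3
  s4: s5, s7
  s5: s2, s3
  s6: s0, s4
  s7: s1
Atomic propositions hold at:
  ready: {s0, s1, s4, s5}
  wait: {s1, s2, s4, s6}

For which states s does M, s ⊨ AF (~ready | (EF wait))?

Sat(~ready) = {s2, s3, s6, s7}
EF wait: least fixpoint, start Z0 = {s1, s2, s4, s6}, add states with some successor in Z. Z1 = {s1, s2, s4, s5, s6, s7}; fixed.
Sat(EF wait) = {s1, s2, s4, s5, s6, s7}
Sat(~ready | (EF wait)) = {s1, s2, s3, s4, s5, s6, s7}
AF (~ready | (EF wait)): least fixpoint, start Z0 = {s1, s2, s3, s4, s5, s6, s7}, add states with every successor in Z. Already a fixed point.
Sat(AF (~ready | (EF wait))) = {s1, s2, s3, s4, s5, s6, s7}

{s1, s2, s3, s4, s5, s6, s7}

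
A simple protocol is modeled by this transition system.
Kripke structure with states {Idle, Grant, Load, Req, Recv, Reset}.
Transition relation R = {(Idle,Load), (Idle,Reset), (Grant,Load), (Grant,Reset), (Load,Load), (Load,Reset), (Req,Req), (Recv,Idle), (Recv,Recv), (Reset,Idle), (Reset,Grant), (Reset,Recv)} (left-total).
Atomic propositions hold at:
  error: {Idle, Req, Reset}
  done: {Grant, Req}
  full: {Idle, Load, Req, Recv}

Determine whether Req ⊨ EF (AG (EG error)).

EG error: greatest fixpoint, start Z0 = {Idle, Req, Reset}, keep only states in Sat with some successor in Z. Already a fixed point.
Sat(EG error) = {Idle, Req, Reset}
AG (EG error): greatest fixpoint, start Z0 = {Idle, Req, Reset}, keep only states in Sat with every successor in Z. Z1 = {Req}; fixed.
Sat(AG (EG error)) = {Req}
EF (AG (EG error)): least fixpoint, start Z0 = {Req}, add states with some successor in Z. Already a fixed point.
Sat(EF (AG (EG error))) = {Req}
Req ∈ Sat(EF (AG (EG error))) = {Req}, so the formula holds at Req.

Yes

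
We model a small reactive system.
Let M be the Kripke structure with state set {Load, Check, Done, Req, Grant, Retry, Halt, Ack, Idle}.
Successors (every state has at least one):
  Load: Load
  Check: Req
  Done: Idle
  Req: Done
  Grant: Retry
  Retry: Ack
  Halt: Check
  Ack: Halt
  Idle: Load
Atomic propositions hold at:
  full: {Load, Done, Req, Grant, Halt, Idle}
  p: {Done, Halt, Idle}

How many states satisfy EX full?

Sat(EX full) = {s : some successor in {Load, Done, Req, Grant, Halt, Idle}} = {Load, Check, Done, Req, Ack, Idle}
|Sat(EX full)| = |{Load, Check, Done, Req, Ack, Idle}| = 6.

6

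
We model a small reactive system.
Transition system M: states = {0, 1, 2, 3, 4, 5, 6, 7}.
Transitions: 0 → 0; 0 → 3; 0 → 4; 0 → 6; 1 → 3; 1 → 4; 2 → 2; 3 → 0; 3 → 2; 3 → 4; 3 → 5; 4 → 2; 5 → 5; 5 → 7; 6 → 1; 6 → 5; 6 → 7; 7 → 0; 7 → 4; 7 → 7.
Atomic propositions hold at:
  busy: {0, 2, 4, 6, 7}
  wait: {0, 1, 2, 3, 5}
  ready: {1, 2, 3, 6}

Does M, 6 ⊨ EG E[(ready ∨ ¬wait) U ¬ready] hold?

Sat(¬wait) = {4, 6, 7}
Sat(ready ∨ ¬wait) = {1, 2, 3, 4, 6, 7}
Sat(¬ready) = {0, 4, 5, 7}
E[(ready ∨ ¬wait) U ¬ready]: least fixpoint, start Z0 = Sat(¬ready) = {0, 4, 5, 7}, add states in Sat(ready ∨ ¬wait) with some successor in Z. Z1 = {0, 1, 3, 4, 5, 6, 7}; fixed.
Sat(E[(ready ∨ ¬wait) U ¬ready]) = {0, 1, 3, 4, 5, 6, 7}
EG E[(ready ∨ ¬wait) U ¬ready]: greatest fixpoint, start Z0 = {0, 1, 3, 4, 5, 6, 7}, keep only states in Sat with some successor in Z. Z1 = {0, 1, 3, 5, 6, 7}; fixed.
Sat(EG E[(ready ∨ ¬wait) U ¬ready]) = {0, 1, 3, 5, 6, 7}
6 ∈ Sat(EG E[(ready ∨ ¬wait) U ¬ready]) = {0, 1, 3, 5, 6, 7}, so the formula holds at 6.

Yes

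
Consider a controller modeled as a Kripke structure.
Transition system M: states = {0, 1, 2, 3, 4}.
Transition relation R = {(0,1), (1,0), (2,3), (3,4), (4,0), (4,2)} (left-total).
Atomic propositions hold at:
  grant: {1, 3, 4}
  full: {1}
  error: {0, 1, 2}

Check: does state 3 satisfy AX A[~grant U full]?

Sat(~grant) = {0, 2}
A[~grant U full]: least fixpoint, start Z0 = Sat(full) = {1}, add states in Sat(~grant) with every successor in Z. Z1 = {0, 1}; fixed.
Sat(A[~grant U full]) = {0, 1}
Sat(AX A[~grant U full]) = {s : every successor in {0, 1}} = {0, 1}
3 ∉ Sat(AX A[~grant U full]) = {0, 1}, so the formula does not hold at 3.

No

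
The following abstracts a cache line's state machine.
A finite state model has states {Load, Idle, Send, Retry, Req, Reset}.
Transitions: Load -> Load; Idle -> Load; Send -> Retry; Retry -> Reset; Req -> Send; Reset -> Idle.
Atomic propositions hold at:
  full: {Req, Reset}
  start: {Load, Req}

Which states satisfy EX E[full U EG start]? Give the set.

{Load, Idle}

EG start: greatest fixpoint, start Z0 = {Load, Req}, keep only states in Sat with some successor in Z. Z1 = {Load}; fixed.
Sat(EG start) = {Load}
E[full U EG start]: least fixpoint, start Z0 = Sat(EG start) = {Load}, add states in Sat(full) with some successor in Z. Already a fixed point.
Sat(E[full U EG start]) = {Load}
Sat(EX E[full U EG start]) = {s : some successor in {Load}} = {Load, Idle}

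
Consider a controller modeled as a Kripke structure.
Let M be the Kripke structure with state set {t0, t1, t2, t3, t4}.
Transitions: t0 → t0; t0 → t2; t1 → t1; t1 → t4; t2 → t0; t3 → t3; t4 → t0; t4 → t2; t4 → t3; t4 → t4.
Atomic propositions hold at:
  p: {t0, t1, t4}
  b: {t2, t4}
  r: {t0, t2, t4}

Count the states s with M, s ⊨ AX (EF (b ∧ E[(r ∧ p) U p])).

1

Sat(r ∧ p) = {t0, t4}
E[(r ∧ p) U p]: least fixpoint, start Z0 = Sat(p) = {t0, t1, t4}, add states in Sat(r ∧ p) with some successor in Z. Already a fixed point.
Sat(E[(r ∧ p) U p]) = {t0, t1, t4}
Sat(b ∧ E[(r ∧ p) U p]) = {t4}
EF (b ∧ E[(r ∧ p) U p]): least fixpoint, start Z0 = {t4}, add states with some successor in Z. Z1 = {t1, t4}; fixed.
Sat(EF (b ∧ E[(r ∧ p) U p])) = {t1, t4}
Sat(AX (EF (b ∧ E[(r ∧ p) U p]))) = {s : every successor in {t1, t4}} = {t1}
|Sat(AX (EF (b ∧ E[(r ∧ p) U p])))| = |{t1}| = 1.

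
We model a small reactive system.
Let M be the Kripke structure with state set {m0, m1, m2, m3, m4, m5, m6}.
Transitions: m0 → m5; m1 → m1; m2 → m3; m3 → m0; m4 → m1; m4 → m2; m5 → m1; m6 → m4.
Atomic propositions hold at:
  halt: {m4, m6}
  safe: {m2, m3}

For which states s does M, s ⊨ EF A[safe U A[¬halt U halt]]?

Sat(¬halt) = {m0, m1, m2, m3, m5}
A[¬halt U halt]: least fixpoint, start Z0 = Sat(halt) = {m4, m6}, add states in Sat(¬halt) with every successor in Z. Already a fixed point.
Sat(A[¬halt U halt]) = {m4, m6}
A[safe U A[¬halt U halt]]: least fixpoint, start Z0 = Sat(A[¬halt U halt]) = {m4, m6}, add states in Sat(safe) with every successor in Z. Already a fixed point.
Sat(A[safe U A[¬halt U halt]]) = {m4, m6}
EF A[safe U A[¬halt U halt]]: least fixpoint, start Z0 = {m4, m6}, add states with some successor in Z. Already a fixed point.
Sat(EF A[safe U A[¬halt U halt]]) = {m4, m6}

{m4, m6}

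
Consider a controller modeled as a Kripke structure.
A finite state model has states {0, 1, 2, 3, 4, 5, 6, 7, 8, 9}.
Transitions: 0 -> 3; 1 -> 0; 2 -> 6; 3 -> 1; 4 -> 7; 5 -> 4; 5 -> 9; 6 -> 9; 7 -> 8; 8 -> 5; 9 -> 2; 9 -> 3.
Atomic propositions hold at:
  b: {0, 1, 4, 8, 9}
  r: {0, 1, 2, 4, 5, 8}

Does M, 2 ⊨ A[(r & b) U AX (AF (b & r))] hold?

No

Sat(r & b) = {0, 1, 4, 8}
Sat(b & r) = {0, 1, 4, 8}
AF (b & r): least fixpoint, start Z0 = {0, 1, 4, 8}, add states with every successor in Z. Z1 = {0, 1, 3, 4, 7, 8}; fixed.
Sat(AF (b & r)) = {0, 1, 3, 4, 7, 8}
Sat(AX (AF (b & r))) = {s : every successor in {0, 1, 3, 4, 7, 8}} = {0, 1, 3, 4, 7}
A[(r & b) U AX (AF (b & r))]: least fixpoint, start Z0 = Sat(AX (AF (b & r))) = {0, 1, 3, 4, 7}, add states in Sat(r & b) with every successor in Z. Already a fixed point.
Sat(A[(r & b) U AX (AF (b & r))]) = {0, 1, 3, 4, 7}
2 ∉ Sat(A[(r & b) U AX (AF (b & r))]) = {0, 1, 3, 4, 7}, so the formula does not hold at 2.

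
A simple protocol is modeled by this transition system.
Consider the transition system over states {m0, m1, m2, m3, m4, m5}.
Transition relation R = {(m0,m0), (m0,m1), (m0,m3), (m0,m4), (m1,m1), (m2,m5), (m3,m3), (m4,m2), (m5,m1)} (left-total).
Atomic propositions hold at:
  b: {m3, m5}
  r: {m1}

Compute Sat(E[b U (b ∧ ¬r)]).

Sat(¬r) = {m0, m2, m3, m4, m5}
Sat(b ∧ ¬r) = {m3, m5}
E[b U (b ∧ ¬r)]: least fixpoint, start Z0 = Sat((b ∧ ¬r)) = {m3, m5}, add states in Sat(b) with some successor in Z. Already a fixed point.
Sat(E[b U (b ∧ ¬r)]) = {m3, m5}

{m3, m5}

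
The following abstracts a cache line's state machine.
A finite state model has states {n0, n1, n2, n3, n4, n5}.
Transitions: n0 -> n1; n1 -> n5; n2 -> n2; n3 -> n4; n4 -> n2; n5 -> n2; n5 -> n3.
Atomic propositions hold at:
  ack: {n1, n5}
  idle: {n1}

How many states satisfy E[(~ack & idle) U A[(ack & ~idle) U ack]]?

2

Sat(~ack) = {n0, n2, n3, n4}
Sat(~ack & idle) = ∅
Sat(~idle) = {n0, n2, n3, n4, n5}
Sat(ack & ~idle) = {n5}
A[(ack & ~idle) U ack]: least fixpoint, start Z0 = Sat(ack) = {n1, n5}, add states in Sat(ack & ~idle) with every successor in Z. Already a fixed point.
Sat(A[(ack & ~idle) U ack]) = {n1, n5}
E[(~ack & idle) U A[(ack & ~idle) U ack]]: least fixpoint, start Z0 = Sat(A[(ack & ~idle) U ack]) = {n1, n5}, add states in Sat(~ack & idle) with some successor in Z. Already a fixed point.
Sat(E[(~ack & idle) U A[(ack & ~idle) U ack]]) = {n1, n5}
|Sat(E[(~ack & idle) U A[(ack & ~idle) U ack]])| = |{n1, n5}| = 2.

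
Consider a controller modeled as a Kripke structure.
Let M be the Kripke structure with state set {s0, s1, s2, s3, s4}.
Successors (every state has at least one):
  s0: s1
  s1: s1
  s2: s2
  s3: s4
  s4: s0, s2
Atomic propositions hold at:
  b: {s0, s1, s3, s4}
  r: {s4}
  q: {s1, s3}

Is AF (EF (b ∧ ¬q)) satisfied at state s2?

Sat(¬q) = {s0, s2, s4}
Sat(b ∧ ¬q) = {s0, s4}
EF (b ∧ ¬q): least fixpoint, start Z0 = {s0, s4}, add states with some successor in Z. Z1 = {s0, s3, s4}; fixed.
Sat(EF (b ∧ ¬q)) = {s0, s3, s4}
AF (EF (b ∧ ¬q)): least fixpoint, start Z0 = {s0, s3, s4}, add states with every successor in Z. Already a fixed point.
Sat(AF (EF (b ∧ ¬q))) = {s0, s3, s4}
s2 ∉ Sat(AF (EF (b ∧ ¬q))) = {s0, s3, s4}, so the formula does not hold at s2.

No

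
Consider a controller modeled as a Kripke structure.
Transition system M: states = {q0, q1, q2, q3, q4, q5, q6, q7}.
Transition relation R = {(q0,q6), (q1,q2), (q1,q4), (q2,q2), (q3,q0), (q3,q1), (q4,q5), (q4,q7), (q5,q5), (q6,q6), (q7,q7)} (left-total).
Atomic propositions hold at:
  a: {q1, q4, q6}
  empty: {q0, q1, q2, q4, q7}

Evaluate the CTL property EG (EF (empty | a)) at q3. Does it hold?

Yes

Sat(empty | a) = {q0, q1, q2, q4, q6, q7}
EF (empty | a): least fixpoint, start Z0 = {q0, q1, q2, q4, q6, q7}, add states with some successor in Z. Z1 = {q0, q1, q2, q3, q4, q6, q7}; fixed.
Sat(EF (empty | a)) = {q0, q1, q2, q3, q4, q6, q7}
EG (EF (empty | a)): greatest fixpoint, start Z0 = {q0, q1, q2, q3, q4, q6, q7}, keep only states in Sat with some successor in Z. Already a fixed point.
Sat(EG (EF (empty | a))) = {q0, q1, q2, q3, q4, q6, q7}
q3 ∈ Sat(EG (EF (empty | a))) = {q0, q1, q2, q3, q4, q6, q7}, so the formula holds at q3.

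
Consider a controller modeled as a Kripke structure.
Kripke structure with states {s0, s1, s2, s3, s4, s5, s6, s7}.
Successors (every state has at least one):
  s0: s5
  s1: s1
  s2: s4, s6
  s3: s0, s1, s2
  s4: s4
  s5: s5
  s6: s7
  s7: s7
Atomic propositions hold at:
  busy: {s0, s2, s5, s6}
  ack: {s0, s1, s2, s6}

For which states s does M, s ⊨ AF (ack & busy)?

{s0, s2, s6}

Sat(ack & busy) = {s0, s2, s6}
AF (ack & busy): least fixpoint, start Z0 = {s0, s2, s6}, add states with every successor in Z. Already a fixed point.
Sat(AF (ack & busy)) = {s0, s2, s6}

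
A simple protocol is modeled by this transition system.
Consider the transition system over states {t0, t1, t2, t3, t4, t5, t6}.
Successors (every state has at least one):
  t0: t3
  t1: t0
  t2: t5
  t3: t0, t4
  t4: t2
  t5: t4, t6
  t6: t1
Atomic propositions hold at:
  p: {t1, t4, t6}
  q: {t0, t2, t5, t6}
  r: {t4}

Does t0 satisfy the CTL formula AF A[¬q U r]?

Sat(¬q) = {t1, t3, t4}
A[¬q U r]: least fixpoint, start Z0 = Sat(r) = {t4}, add states in Sat(¬q) with every successor in Z. Already a fixed point.
Sat(A[¬q U r]) = {t4}
AF A[¬q U r]: least fixpoint, start Z0 = {t4}, add states with every successor in Z. Already a fixed point.
Sat(AF A[¬q U r]) = {t4}
t0 ∉ Sat(AF A[¬q U r]) = {t4}, so the formula does not hold at t0.

No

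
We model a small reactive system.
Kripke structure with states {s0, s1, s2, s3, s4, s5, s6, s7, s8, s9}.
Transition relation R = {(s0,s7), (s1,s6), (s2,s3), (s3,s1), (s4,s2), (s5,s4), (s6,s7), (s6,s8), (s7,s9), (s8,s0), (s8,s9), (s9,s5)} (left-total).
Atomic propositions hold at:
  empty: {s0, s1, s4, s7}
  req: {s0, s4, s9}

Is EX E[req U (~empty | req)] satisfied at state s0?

No

Sat(~empty) = {s2, s3, s5, s6, s8, s9}
Sat(~empty | req) = {s0, s2, s3, s4, s5, s6, s8, s9}
E[req U (~empty | req)]: least fixpoint, start Z0 = Sat((~empty | req)) = {s0, s2, s3, s4, s5, s6, s8, s9}, add states in Sat(req) with some successor in Z. Already a fixed point.
Sat(E[req U (~empty | req)]) = {s0, s2, s3, s4, s5, s6, s8, s9}
Sat(EX E[req U (~empty | req)]) = {s : some successor in {s0, s2, s3, s4, s5, s6, s8, s9}} = {s1, s2, s4, s5, s6, s7, s8, s9}
s0 ∉ Sat(EX E[req U (~empty | req)]) = {s1, s2, s4, s5, s6, s7, s8, s9}, so the formula does not hold at s0.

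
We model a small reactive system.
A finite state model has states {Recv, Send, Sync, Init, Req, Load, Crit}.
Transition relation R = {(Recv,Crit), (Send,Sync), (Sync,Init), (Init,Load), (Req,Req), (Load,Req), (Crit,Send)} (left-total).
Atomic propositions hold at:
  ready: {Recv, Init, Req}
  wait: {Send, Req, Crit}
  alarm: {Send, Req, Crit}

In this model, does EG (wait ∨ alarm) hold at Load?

No

Sat(wait ∨ alarm) = {Send, Req, Crit}
EG (wait ∨ alarm): greatest fixpoint, start Z0 = {Send, Req, Crit}, keep only states in Sat with some successor in Z. Z1 = {Req, Crit}; Z2 = {Req}; fixed.
Sat(EG (wait ∨ alarm)) = {Req}
Load ∉ Sat(EG (wait ∨ alarm)) = {Req}, so the formula does not hold at Load.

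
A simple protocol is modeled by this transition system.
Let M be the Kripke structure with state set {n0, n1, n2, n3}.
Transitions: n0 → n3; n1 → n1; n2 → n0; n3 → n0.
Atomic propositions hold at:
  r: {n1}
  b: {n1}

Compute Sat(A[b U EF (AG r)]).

{n1}

AG r: greatest fixpoint, start Z0 = {n1}, keep only states in Sat with every successor in Z. Already a fixed point.
Sat(AG r) = {n1}
EF (AG r): least fixpoint, start Z0 = {n1}, add states with some successor in Z. Already a fixed point.
Sat(EF (AG r)) = {n1}
A[b U EF (AG r)]: least fixpoint, start Z0 = Sat(EF (AG r)) = {n1}, add states in Sat(b) with every successor in Z. Already a fixed point.
Sat(A[b U EF (AG r)]) = {n1}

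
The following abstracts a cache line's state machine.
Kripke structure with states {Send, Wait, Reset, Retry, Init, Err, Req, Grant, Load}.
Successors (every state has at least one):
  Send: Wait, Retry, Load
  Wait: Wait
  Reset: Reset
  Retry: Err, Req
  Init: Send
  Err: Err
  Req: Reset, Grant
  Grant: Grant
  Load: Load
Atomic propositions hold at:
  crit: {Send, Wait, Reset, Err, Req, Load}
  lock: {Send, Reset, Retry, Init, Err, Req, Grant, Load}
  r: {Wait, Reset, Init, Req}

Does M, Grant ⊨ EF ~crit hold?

Yes

Sat(~crit) = {Retry, Init, Grant}
EF ~crit: least fixpoint, start Z0 = {Retry, Init, Grant}, add states with some successor in Z. Z1 = {Send, Retry, Init, Req, Grant}; fixed.
Sat(EF ~crit) = {Send, Retry, Init, Req, Grant}
Grant ∈ Sat(EF ~crit) = {Send, Retry, Init, Req, Grant}, so the formula holds at Grant.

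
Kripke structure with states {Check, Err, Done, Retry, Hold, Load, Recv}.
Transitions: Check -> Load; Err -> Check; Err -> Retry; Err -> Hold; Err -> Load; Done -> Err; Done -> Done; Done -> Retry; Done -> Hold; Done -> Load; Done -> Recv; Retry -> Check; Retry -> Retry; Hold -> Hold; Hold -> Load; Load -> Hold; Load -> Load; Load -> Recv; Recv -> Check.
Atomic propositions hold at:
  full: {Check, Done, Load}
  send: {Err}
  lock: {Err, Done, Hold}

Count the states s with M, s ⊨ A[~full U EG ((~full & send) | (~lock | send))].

Sat(~full) = {Err, Retry, Hold, Recv}
Sat(~full & send) = {Err}
Sat(~lock) = {Check, Retry, Load, Recv}
Sat(~lock | send) = {Check, Err, Retry, Load, Recv}
Sat((~full & send) | (~lock | send)) = {Check, Err, Retry, Load, Recv}
EG ((~full & send) | (~lock | send)): greatest fixpoint, start Z0 = {Check, Err, Retry, Load, Recv}, keep only states in Sat with some successor in Z. Already a fixed point.
Sat(EG ((~full & send) | (~lock | send))) = {Check, Err, Retry, Load, Recv}
A[~full U EG ((~full & send) | (~lock | send))]: least fixpoint, start Z0 = Sat(EG ((~full & send) | (~lock | send))) = {Check, Err, Retry, Load, Recv}, add states in Sat(~full) with every successor in Z. Already a fixed point.
Sat(A[~full U EG ((~full & send) | (~lock | send))]) = {Check, Err, Retry, Load, Recv}
|Sat(A[~full U EG ((~full & send) | (~lock | send))])| = |{Check, Err, Retry, Load, Recv}| = 5.

5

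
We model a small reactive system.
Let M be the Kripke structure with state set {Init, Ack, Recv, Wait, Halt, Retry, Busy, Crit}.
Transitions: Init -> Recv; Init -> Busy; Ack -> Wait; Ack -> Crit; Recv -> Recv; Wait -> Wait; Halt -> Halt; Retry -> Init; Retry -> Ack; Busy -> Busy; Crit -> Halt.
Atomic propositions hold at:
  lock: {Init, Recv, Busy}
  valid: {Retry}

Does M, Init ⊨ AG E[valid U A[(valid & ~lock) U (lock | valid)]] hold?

Yes

Sat(~lock) = {Ack, Wait, Halt, Retry, Crit}
Sat(valid & ~lock) = {Retry}
Sat(lock | valid) = {Init, Recv, Retry, Busy}
A[(valid & ~lock) U (lock | valid)]: least fixpoint, start Z0 = Sat((lock | valid)) = {Init, Recv, Retry, Busy}, add states in Sat(valid & ~lock) with every successor in Z. Already a fixed point.
Sat(A[(valid & ~lock) U (lock | valid)]) = {Init, Recv, Retry, Busy}
E[valid U A[(valid & ~lock) U (lock | valid)]]: least fixpoint, start Z0 = Sat(A[(valid & ~lock) U (lock | valid)]) = {Init, Recv, Retry, Busy}, add states in Sat(valid) with some successor in Z. Already a fixed point.
Sat(E[valid U A[(valid & ~lock) U (lock | valid)]]) = {Init, Recv, Retry, Busy}
AG E[valid U A[(valid & ~lock) U (lock | valid)]]: greatest fixpoint, start Z0 = {Init, Recv, Retry, Busy}, keep only states in Sat with every successor in Z. Z1 = {Init, Recv, Busy}; fixed.
Sat(AG E[valid U A[(valid & ~lock) U (lock | valid)]]) = {Init, Recv, Busy}
Init ∈ Sat(AG E[valid U A[(valid & ~lock) U (lock | valid)]]) = {Init, Recv, Busy}, so the formula holds at Init.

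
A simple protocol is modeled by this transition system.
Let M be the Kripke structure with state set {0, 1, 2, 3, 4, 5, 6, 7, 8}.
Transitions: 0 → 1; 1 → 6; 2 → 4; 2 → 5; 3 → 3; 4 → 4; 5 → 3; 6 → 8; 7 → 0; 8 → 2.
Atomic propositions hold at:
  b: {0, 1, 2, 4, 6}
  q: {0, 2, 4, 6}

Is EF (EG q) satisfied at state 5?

No

EG q: greatest fixpoint, start Z0 = {0, 2, 4, 6}, keep only states in Sat with some successor in Z. Z1 = {2, 4}; fixed.
Sat(EG q) = {2, 4}
EF (EG q): least fixpoint, start Z0 = {2, 4}, add states with some successor in Z. Z1 = {2, 4, 8}; Z2 = {2, 4, 6, 8}; Z3 = {1, 2, 4, 6, 8}; Z4 = {0, 1, 2, 4, 6, 8}; Z5 = {0, 1, 2, 4, 6, 7, 8}; fixed.
Sat(EF (EG q)) = {0, 1, 2, 4, 6, 7, 8}
5 ∉ Sat(EF (EG q)) = {0, 1, 2, 4, 6, 7, 8}, so the formula does not hold at 5.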